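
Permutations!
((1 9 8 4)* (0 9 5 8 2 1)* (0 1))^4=((0 9 2)(1 5 8 4))^4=(0 9 2)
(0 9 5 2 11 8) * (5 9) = (0 5 2 11 8) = [5, 1, 11, 3, 4, 2, 6, 7, 0, 9, 10, 8]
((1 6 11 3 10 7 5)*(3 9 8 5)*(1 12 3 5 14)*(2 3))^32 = (1 11 8)(2 10 5)(3 7 12)(6 9 14)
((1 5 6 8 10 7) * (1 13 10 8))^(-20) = ((1 5 6)(7 13 10))^(-20) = (1 5 6)(7 13 10)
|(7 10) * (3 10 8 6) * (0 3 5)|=|(0 3 10 7 8 6 5)|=7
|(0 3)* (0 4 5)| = 4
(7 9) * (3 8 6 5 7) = (3 8 6 5 7 9) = [0, 1, 2, 8, 4, 7, 5, 9, 6, 3]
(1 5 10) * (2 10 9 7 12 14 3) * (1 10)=(1 5 9 7 12 14 3 2)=[0, 5, 1, 2, 4, 9, 6, 12, 8, 7, 10, 11, 14, 13, 3]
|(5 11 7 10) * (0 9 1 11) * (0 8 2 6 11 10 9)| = 9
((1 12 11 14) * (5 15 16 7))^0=(16)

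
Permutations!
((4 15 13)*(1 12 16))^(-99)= ((1 12 16)(4 15 13))^(-99)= (16)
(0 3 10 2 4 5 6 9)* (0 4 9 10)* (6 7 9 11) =(0 3)(2 11 6 10)(4 5 7 9) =[3, 1, 11, 0, 5, 7, 10, 9, 8, 4, 2, 6]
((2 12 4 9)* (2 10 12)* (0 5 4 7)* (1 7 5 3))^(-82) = ((0 3 1 7)(4 9 10 12 5))^(-82) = (0 1)(3 7)(4 12 9 5 10)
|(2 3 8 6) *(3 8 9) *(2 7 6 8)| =2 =|(3 9)(6 7)|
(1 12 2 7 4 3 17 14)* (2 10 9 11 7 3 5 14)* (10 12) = (1 10 9 11 7 4 5 14)(2 3 17) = [0, 10, 3, 17, 5, 14, 6, 4, 8, 11, 9, 7, 12, 13, 1, 15, 16, 2]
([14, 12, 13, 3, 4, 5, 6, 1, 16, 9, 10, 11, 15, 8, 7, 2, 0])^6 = [2, 16, 7, 3, 4, 5, 6, 8, 12, 9, 10, 11, 0, 1, 13, 14, 15]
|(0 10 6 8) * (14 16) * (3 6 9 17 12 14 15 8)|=|(0 10 9 17 12 14 16 15 8)(3 6)|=18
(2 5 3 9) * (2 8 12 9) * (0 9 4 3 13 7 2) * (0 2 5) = [9, 1, 0, 2, 3, 13, 6, 5, 12, 8, 10, 11, 4, 7] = (0 9 8 12 4 3 2)(5 13 7)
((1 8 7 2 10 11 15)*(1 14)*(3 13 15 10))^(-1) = (1 14 15 13 3 2 7 8)(10 11) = ((1 8 7 2 3 13 15 14)(10 11))^(-1)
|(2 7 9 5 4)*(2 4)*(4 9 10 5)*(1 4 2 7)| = 12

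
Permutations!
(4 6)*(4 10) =[0, 1, 2, 3, 6, 5, 10, 7, 8, 9, 4] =(4 6 10)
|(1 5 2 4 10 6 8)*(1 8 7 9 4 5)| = 10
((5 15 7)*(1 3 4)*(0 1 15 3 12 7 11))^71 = ((0 1 12 7 5 3 4 15 11))^71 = (0 11 15 4 3 5 7 12 1)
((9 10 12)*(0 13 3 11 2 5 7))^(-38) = ((0 13 3 11 2 5 7)(9 10 12))^(-38) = (0 2 13 5 3 7 11)(9 10 12)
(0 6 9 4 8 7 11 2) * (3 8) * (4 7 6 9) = [9, 1, 0, 8, 3, 5, 4, 11, 6, 7, 10, 2] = (0 9 7 11 2)(3 8 6 4)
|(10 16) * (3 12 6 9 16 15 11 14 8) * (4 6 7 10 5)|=|(3 12 7 10 15 11 14 8)(4 6 9 16 5)|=40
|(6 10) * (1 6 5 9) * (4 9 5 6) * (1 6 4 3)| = |(1 3)(4 9 6 10)| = 4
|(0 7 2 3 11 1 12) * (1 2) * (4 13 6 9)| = 12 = |(0 7 1 12)(2 3 11)(4 13 6 9)|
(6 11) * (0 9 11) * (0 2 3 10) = (0 9 11 6 2 3 10) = [9, 1, 3, 10, 4, 5, 2, 7, 8, 11, 0, 6]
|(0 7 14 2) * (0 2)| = |(0 7 14)| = 3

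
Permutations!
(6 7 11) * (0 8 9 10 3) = (0 8 9 10 3)(6 7 11) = [8, 1, 2, 0, 4, 5, 7, 11, 9, 10, 3, 6]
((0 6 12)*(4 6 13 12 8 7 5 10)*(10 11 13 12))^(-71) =((0 12)(4 6 8 7 5 11 13 10))^(-71) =(0 12)(4 6 8 7 5 11 13 10)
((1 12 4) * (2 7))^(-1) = ((1 12 4)(2 7))^(-1) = (1 4 12)(2 7)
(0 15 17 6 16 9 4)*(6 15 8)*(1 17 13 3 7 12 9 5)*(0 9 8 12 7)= [12, 17, 2, 0, 9, 1, 16, 7, 6, 4, 10, 11, 8, 3, 14, 13, 5, 15]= (0 12 8 6 16 5 1 17 15 13 3)(4 9)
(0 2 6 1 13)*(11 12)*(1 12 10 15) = [2, 13, 6, 3, 4, 5, 12, 7, 8, 9, 15, 10, 11, 0, 14, 1] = (0 2 6 12 11 10 15 1 13)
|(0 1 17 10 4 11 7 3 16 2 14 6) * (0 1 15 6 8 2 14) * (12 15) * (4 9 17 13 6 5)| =12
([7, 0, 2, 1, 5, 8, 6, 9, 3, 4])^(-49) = [1, 3, 2, 8, 9, 4, 6, 0, 5, 7]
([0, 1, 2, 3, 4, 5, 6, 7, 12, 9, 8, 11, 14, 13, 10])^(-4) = (14)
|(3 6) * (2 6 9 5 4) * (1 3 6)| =6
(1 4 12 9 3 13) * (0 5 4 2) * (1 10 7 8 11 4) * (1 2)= (0 5 2)(3 13 10 7 8 11 4 12 9)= [5, 1, 0, 13, 12, 2, 6, 8, 11, 3, 7, 4, 9, 10]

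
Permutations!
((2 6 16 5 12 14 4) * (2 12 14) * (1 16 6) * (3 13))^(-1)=((1 16 5 14 4 12 2)(3 13))^(-1)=(1 2 12 4 14 5 16)(3 13)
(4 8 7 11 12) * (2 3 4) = [0, 1, 3, 4, 8, 5, 6, 11, 7, 9, 10, 12, 2] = (2 3 4 8 7 11 12)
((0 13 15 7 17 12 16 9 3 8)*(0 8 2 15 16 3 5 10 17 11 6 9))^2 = ((0 13 16)(2 15 7 11 6 9 5 10 17 12 3))^2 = (0 16 13)(2 7 6 5 17 3 15 11 9 10 12)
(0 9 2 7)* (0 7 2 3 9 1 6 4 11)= (0 1 6 4 11)(3 9)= [1, 6, 2, 9, 11, 5, 4, 7, 8, 3, 10, 0]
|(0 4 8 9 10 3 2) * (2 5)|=8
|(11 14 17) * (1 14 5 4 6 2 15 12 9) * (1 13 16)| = 13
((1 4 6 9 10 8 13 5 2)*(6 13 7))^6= (1 4 13 5 2)(6 9 10 8 7)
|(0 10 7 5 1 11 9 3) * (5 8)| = |(0 10 7 8 5 1 11 9 3)| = 9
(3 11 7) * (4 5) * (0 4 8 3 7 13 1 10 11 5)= [4, 10, 2, 5, 0, 8, 6, 7, 3, 9, 11, 13, 12, 1]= (0 4)(1 10 11 13)(3 5 8)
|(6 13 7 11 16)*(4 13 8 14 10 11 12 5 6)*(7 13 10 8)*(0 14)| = |(0 14 8)(4 10 11 16)(5 6 7 12)| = 12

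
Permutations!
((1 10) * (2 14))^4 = ((1 10)(2 14))^4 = (14)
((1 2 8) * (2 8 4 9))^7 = (1 8)(2 4 9)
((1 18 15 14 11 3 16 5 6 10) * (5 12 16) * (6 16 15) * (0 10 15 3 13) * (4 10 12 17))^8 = ((0 12 3 5 16 17 4 10 1 18 6 15 14 11 13))^8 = (0 1 12 18 3 6 5 15 16 14 17 11 4 13 10)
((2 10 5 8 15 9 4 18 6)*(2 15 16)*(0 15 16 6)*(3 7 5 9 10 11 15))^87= (0 5 16 15 4 3 8 2 10 18 7 6 11 9)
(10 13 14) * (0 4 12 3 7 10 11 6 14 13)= (0 4 12 3 7 10)(6 14 11)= [4, 1, 2, 7, 12, 5, 14, 10, 8, 9, 0, 6, 3, 13, 11]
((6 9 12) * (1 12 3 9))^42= ((1 12 6)(3 9))^42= (12)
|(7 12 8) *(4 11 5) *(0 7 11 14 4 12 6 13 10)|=|(0 7 6 13 10)(4 14)(5 12 8 11)|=20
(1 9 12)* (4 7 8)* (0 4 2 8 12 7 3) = [4, 9, 8, 0, 3, 5, 6, 12, 2, 7, 10, 11, 1] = (0 4 3)(1 9 7 12)(2 8)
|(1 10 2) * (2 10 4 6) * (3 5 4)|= |(10)(1 3 5 4 6 2)|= 6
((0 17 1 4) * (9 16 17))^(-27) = ((0 9 16 17 1 4))^(-27) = (0 17)(1 9)(4 16)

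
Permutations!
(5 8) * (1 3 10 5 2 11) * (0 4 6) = (0 4 6)(1 3 10 5 8 2 11) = [4, 3, 11, 10, 6, 8, 0, 7, 2, 9, 5, 1]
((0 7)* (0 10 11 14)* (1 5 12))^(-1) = (0 14 11 10 7)(1 12 5)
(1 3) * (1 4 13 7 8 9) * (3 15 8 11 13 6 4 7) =[0, 15, 2, 7, 6, 5, 4, 11, 9, 1, 10, 13, 12, 3, 14, 8] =(1 15 8 9)(3 7 11 13)(4 6)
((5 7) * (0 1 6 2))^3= (0 2 6 1)(5 7)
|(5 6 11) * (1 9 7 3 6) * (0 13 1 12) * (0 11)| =|(0 13 1 9 7 3 6)(5 12 11)| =21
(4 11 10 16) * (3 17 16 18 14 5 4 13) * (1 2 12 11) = (1 2 12 11 10 18 14 5 4)(3 17 16 13) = [0, 2, 12, 17, 1, 4, 6, 7, 8, 9, 18, 10, 11, 3, 5, 15, 13, 16, 14]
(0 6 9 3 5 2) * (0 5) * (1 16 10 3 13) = (0 6 9 13 1 16 10 3)(2 5) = [6, 16, 5, 0, 4, 2, 9, 7, 8, 13, 3, 11, 12, 1, 14, 15, 10]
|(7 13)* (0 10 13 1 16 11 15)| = |(0 10 13 7 1 16 11 15)| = 8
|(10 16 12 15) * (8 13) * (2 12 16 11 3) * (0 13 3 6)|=|(16)(0 13 8 3 2 12 15 10 11 6)|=10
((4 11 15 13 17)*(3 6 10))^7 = ((3 6 10)(4 11 15 13 17))^7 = (3 6 10)(4 15 17 11 13)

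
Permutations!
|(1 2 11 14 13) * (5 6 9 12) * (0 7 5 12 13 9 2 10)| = |(0 7 5 6 2 11 14 9 13 1 10)| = 11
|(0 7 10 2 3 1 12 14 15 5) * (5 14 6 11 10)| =|(0 7 5)(1 12 6 11 10 2 3)(14 15)| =42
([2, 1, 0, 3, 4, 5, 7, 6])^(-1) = [2, 1, 0, 3, 4, 5, 7, 6]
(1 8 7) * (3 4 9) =(1 8 7)(3 4 9) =[0, 8, 2, 4, 9, 5, 6, 1, 7, 3]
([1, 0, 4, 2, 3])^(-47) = [1, 0, 4, 2, 3]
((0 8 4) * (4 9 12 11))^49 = ((0 8 9 12 11 4))^49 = (0 8 9 12 11 4)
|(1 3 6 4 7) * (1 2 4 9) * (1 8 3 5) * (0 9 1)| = 21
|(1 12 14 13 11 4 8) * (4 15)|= 8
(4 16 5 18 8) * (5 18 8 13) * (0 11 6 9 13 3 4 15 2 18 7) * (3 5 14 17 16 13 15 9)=(0 11 6 3 4 13 14 17 16 7)(2 18 5 8 9 15)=[11, 1, 18, 4, 13, 8, 3, 0, 9, 15, 10, 6, 12, 14, 17, 2, 7, 16, 5]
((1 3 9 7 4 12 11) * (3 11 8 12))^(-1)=((1 11)(3 9 7 4)(8 12))^(-1)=(1 11)(3 4 7 9)(8 12)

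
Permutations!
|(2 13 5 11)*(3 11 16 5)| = |(2 13 3 11)(5 16)| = 4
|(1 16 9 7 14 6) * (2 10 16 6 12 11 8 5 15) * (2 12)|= |(1 6)(2 10 16 9 7 14)(5 15 12 11 8)|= 30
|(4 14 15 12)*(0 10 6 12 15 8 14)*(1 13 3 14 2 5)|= |(15)(0 10 6 12 4)(1 13 3 14 8 2 5)|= 35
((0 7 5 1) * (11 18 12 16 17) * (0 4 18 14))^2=((0 7 5 1 4 18 12 16 17 11 14))^2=(0 5 4 12 17 14 7 1 18 16 11)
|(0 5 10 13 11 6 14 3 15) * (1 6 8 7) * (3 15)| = 11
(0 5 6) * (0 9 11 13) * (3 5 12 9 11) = [12, 1, 2, 5, 4, 6, 11, 7, 8, 3, 10, 13, 9, 0] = (0 12 9 3 5 6 11 13)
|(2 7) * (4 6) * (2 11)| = |(2 7 11)(4 6)| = 6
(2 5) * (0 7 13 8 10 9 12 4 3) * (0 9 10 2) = [7, 1, 5, 9, 3, 0, 6, 13, 2, 12, 10, 11, 4, 8] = (0 7 13 8 2 5)(3 9 12 4)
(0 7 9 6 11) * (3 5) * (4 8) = (0 7 9 6 11)(3 5)(4 8) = [7, 1, 2, 5, 8, 3, 11, 9, 4, 6, 10, 0]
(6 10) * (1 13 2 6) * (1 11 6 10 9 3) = (1 13 2 10 11 6 9 3) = [0, 13, 10, 1, 4, 5, 9, 7, 8, 3, 11, 6, 12, 2]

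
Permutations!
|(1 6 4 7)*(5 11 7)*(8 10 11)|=|(1 6 4 5 8 10 11 7)|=8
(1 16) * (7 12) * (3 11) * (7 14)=(1 16)(3 11)(7 12 14)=[0, 16, 2, 11, 4, 5, 6, 12, 8, 9, 10, 3, 14, 13, 7, 15, 1]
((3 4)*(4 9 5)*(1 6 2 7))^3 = ((1 6 2 7)(3 9 5 4))^3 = (1 7 2 6)(3 4 5 9)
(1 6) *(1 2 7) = (1 6 2 7) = [0, 6, 7, 3, 4, 5, 2, 1]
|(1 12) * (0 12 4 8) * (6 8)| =6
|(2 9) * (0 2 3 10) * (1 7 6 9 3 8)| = 20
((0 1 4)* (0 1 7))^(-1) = (0 7)(1 4)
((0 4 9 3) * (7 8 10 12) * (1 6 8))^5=((0 4 9 3)(1 6 8 10 12 7))^5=(0 4 9 3)(1 7 12 10 8 6)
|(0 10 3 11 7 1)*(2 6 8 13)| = 12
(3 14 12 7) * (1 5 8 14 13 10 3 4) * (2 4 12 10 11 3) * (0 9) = [9, 5, 4, 13, 1, 8, 6, 12, 14, 0, 2, 3, 7, 11, 10] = (0 9)(1 5 8 14 10 2 4)(3 13 11)(7 12)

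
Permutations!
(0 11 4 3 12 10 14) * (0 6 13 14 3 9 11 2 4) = (0 2 4 9 11)(3 12 10)(6 13 14) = [2, 1, 4, 12, 9, 5, 13, 7, 8, 11, 3, 0, 10, 14, 6]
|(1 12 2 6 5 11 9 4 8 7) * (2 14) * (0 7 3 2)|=|(0 7 1 12 14)(2 6 5 11 9 4 8 3)|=40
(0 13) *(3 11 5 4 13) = (0 3 11 5 4 13) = [3, 1, 2, 11, 13, 4, 6, 7, 8, 9, 10, 5, 12, 0]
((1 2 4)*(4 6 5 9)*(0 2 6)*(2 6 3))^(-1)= ((0 6 5 9 4 1 3 2))^(-1)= (0 2 3 1 4 9 5 6)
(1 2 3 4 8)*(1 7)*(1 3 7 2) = [0, 1, 7, 4, 8, 5, 6, 3, 2] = (2 7 3 4 8)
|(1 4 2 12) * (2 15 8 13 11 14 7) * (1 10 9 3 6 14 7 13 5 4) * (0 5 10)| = 15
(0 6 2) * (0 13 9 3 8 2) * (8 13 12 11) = (0 6)(2 12 11 8)(3 13 9) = [6, 1, 12, 13, 4, 5, 0, 7, 2, 3, 10, 8, 11, 9]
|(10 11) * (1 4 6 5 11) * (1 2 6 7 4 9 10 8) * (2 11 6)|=|(1 9 10 11 8)(4 7)(5 6)|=10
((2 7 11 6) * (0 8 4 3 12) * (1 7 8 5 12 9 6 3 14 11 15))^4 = (0 5 12)(1 7 15)(2 11)(3 8)(4 9)(6 14)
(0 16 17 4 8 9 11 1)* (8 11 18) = (0 16 17 4 11 1)(8 9 18) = [16, 0, 2, 3, 11, 5, 6, 7, 9, 18, 10, 1, 12, 13, 14, 15, 17, 4, 8]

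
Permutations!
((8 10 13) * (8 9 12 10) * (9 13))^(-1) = (13)(9 10 12) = ((13)(9 12 10))^(-1)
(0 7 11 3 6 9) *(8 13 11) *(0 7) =(3 6 9 7 8 13 11) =[0, 1, 2, 6, 4, 5, 9, 8, 13, 7, 10, 3, 12, 11]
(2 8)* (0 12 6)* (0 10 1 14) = (0 12 6 10 1 14)(2 8) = [12, 14, 8, 3, 4, 5, 10, 7, 2, 9, 1, 11, 6, 13, 0]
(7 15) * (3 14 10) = (3 14 10)(7 15) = [0, 1, 2, 14, 4, 5, 6, 15, 8, 9, 3, 11, 12, 13, 10, 7]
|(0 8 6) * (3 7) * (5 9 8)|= 10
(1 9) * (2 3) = (1 9)(2 3) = [0, 9, 3, 2, 4, 5, 6, 7, 8, 1]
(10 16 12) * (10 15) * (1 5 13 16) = (1 5 13 16 12 15 10) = [0, 5, 2, 3, 4, 13, 6, 7, 8, 9, 1, 11, 15, 16, 14, 10, 12]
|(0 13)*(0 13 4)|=2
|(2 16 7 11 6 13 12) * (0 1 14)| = |(0 1 14)(2 16 7 11 6 13 12)| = 21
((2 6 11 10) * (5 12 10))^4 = (2 12 11)(5 6 10)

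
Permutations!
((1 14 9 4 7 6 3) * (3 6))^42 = ((1 14 9 4 7 3))^42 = (14)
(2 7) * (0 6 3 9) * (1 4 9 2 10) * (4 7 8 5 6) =[4, 7, 8, 2, 9, 6, 3, 10, 5, 0, 1] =(0 4 9)(1 7 10)(2 8 5 6 3)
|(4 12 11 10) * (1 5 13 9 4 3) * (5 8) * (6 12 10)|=24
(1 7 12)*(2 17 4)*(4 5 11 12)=(1 7 4 2 17 5 11 12)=[0, 7, 17, 3, 2, 11, 6, 4, 8, 9, 10, 12, 1, 13, 14, 15, 16, 5]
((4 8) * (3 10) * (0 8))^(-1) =(0 4 8)(3 10)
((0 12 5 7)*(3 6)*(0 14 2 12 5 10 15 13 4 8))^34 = (0 5 7 14 2 12 10 15 13 4 8)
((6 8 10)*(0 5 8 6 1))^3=(0 10 5 1 8)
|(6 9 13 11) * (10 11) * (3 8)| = 10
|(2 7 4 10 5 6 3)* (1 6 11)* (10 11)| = |(1 6 3 2 7 4 11)(5 10)| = 14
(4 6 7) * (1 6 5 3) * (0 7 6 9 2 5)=[7, 9, 5, 1, 0, 3, 6, 4, 8, 2]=(0 7 4)(1 9 2 5 3)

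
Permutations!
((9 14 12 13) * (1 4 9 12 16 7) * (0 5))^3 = (0 5)(1 14)(4 16)(7 9)(12 13)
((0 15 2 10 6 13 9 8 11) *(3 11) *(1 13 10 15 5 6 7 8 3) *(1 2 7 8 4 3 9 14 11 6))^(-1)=(0 11 14 13 1 5)(2 8 10 6 3 4 7 15)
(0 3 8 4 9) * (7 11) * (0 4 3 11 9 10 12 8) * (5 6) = (0 11 7 9 4 10 12 8 3)(5 6) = [11, 1, 2, 0, 10, 6, 5, 9, 3, 4, 12, 7, 8]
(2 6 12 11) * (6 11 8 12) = [0, 1, 11, 3, 4, 5, 6, 7, 12, 9, 10, 2, 8] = (2 11)(8 12)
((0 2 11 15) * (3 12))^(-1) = (0 15 11 2)(3 12)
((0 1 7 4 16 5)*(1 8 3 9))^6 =(0 4 9)(1 8 16)(3 5 7) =((0 8 3 9 1 7 4 16 5))^6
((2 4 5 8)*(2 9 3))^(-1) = ((2 4 5 8 9 3))^(-1) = (2 3 9 8 5 4)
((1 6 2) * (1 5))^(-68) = ((1 6 2 5))^(-68) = (6)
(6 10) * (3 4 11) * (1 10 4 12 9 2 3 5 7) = [0, 10, 3, 12, 11, 7, 4, 1, 8, 2, 6, 5, 9] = (1 10 6 4 11 5 7)(2 3 12 9)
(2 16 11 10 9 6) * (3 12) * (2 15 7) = (2 16 11 10 9 6 15 7)(3 12) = [0, 1, 16, 12, 4, 5, 15, 2, 8, 6, 9, 10, 3, 13, 14, 7, 11]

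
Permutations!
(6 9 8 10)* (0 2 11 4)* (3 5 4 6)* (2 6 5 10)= (0 6 9 8 2 11 5 4)(3 10)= [6, 1, 11, 10, 0, 4, 9, 7, 2, 8, 3, 5]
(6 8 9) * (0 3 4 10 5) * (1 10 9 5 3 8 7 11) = (0 8 5)(1 10 3 4 9 6 7 11) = [8, 10, 2, 4, 9, 0, 7, 11, 5, 6, 3, 1]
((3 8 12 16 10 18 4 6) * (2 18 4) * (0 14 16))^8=(18)(0 12 8 3 6 4 10 16 14)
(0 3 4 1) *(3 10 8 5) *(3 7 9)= (0 10 8 5 7 9 3 4 1)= [10, 0, 2, 4, 1, 7, 6, 9, 5, 3, 8]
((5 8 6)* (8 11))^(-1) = ((5 11 8 6))^(-1) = (5 6 8 11)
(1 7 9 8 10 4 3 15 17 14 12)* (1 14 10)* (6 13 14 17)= [0, 7, 2, 15, 3, 5, 13, 9, 1, 8, 4, 11, 17, 14, 12, 6, 16, 10]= (1 7 9 8)(3 15 6 13 14 12 17 10 4)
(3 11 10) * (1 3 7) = (1 3 11 10 7) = [0, 3, 2, 11, 4, 5, 6, 1, 8, 9, 7, 10]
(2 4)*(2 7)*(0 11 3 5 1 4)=(0 11 3 5 1 4 7 2)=[11, 4, 0, 5, 7, 1, 6, 2, 8, 9, 10, 3]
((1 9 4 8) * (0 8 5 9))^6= (9)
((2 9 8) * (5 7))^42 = (9)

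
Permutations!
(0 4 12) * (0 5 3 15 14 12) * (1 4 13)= (0 13 1 4)(3 15 14 12 5)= [13, 4, 2, 15, 0, 3, 6, 7, 8, 9, 10, 11, 5, 1, 12, 14]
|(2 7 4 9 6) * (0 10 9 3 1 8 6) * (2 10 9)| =|(0 9)(1 8 6 10 2 7 4 3)| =8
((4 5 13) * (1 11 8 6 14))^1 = ((1 11 8 6 14)(4 5 13))^1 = (1 11 8 6 14)(4 5 13)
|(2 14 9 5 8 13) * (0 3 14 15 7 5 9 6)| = 12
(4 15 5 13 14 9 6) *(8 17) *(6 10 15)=[0, 1, 2, 3, 6, 13, 4, 7, 17, 10, 15, 11, 12, 14, 9, 5, 16, 8]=(4 6)(5 13 14 9 10 15)(8 17)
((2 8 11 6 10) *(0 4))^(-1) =(0 4)(2 10 6 11 8)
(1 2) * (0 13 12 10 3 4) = (0 13 12 10 3 4)(1 2) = [13, 2, 1, 4, 0, 5, 6, 7, 8, 9, 3, 11, 10, 12]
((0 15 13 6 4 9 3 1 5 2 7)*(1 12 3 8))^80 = (0 6 8 2 15 4 1 7 13 9 5)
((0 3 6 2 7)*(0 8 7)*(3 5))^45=(7 8)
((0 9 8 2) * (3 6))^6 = (0 8)(2 9)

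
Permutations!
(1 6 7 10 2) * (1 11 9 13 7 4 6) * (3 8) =[0, 1, 11, 8, 6, 5, 4, 10, 3, 13, 2, 9, 12, 7] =(2 11 9 13 7 10)(3 8)(4 6)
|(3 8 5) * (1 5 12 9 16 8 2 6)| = |(1 5 3 2 6)(8 12 9 16)| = 20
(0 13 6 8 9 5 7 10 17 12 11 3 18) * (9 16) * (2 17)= (0 13 6 8 16 9 5 7 10 2 17 12 11 3 18)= [13, 1, 17, 18, 4, 7, 8, 10, 16, 5, 2, 3, 11, 6, 14, 15, 9, 12, 0]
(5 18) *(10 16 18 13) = (5 13 10 16 18) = [0, 1, 2, 3, 4, 13, 6, 7, 8, 9, 16, 11, 12, 10, 14, 15, 18, 17, 5]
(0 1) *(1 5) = (0 5 1) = [5, 0, 2, 3, 4, 1]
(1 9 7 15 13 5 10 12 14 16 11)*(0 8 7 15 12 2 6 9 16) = [8, 16, 6, 3, 4, 10, 9, 12, 7, 15, 2, 1, 14, 5, 0, 13, 11] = (0 8 7 12 14)(1 16 11)(2 6 9 15 13 5 10)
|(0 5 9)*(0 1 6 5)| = 4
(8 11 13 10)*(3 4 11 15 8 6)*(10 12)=(3 4 11 13 12 10 6)(8 15)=[0, 1, 2, 4, 11, 5, 3, 7, 15, 9, 6, 13, 10, 12, 14, 8]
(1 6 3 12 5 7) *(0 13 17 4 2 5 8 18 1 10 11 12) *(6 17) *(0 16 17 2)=(0 13 6 3 16 17 4)(1 2 5 7 10 11 12 8 18)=[13, 2, 5, 16, 0, 7, 3, 10, 18, 9, 11, 12, 8, 6, 14, 15, 17, 4, 1]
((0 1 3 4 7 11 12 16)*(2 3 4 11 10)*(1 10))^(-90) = ((0 10 2 3 11 12 16)(1 4 7))^(-90) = (0 10 2 3 11 12 16)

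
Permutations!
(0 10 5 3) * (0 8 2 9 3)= (0 10 5)(2 9 3 8)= [10, 1, 9, 8, 4, 0, 6, 7, 2, 3, 5]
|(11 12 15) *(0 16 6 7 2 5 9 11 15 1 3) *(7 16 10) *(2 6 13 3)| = 42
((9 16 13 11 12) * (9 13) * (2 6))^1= (2 6)(9 16)(11 12 13)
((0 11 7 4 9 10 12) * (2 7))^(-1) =((0 11 2 7 4 9 10 12))^(-1) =(0 12 10 9 4 7 2 11)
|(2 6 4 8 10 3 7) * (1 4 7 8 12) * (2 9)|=12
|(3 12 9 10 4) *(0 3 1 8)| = 8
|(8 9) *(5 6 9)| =|(5 6 9 8)| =4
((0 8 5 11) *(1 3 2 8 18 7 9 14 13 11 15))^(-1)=(0 11 13 14 9 7 18)(1 15 5 8 2 3)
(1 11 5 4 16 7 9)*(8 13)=(1 11 5 4 16 7 9)(8 13)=[0, 11, 2, 3, 16, 4, 6, 9, 13, 1, 10, 5, 12, 8, 14, 15, 7]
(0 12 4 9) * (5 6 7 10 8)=(0 12 4 9)(5 6 7 10 8)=[12, 1, 2, 3, 9, 6, 7, 10, 5, 0, 8, 11, 4]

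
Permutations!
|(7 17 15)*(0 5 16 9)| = |(0 5 16 9)(7 17 15)| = 12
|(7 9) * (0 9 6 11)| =5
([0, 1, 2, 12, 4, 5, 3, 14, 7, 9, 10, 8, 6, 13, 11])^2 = [0, 1, 2, 6, 4, 5, 12, 11, 14, 9, 10, 7, 3, 13, 8]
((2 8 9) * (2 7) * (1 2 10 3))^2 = ((1 2 8 9 7 10 3))^2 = (1 8 7 3 2 9 10)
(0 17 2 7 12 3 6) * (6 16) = (0 17 2 7 12 3 16 6) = [17, 1, 7, 16, 4, 5, 0, 12, 8, 9, 10, 11, 3, 13, 14, 15, 6, 2]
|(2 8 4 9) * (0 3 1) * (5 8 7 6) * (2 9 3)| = 9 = |(9)(0 2 7 6 5 8 4 3 1)|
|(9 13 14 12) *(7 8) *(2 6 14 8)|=|(2 6 14 12 9 13 8 7)|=8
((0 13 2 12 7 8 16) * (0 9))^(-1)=((0 13 2 12 7 8 16 9))^(-1)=(0 9 16 8 7 12 2 13)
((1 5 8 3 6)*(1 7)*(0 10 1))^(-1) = (0 7 6 3 8 5 1 10) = ((0 10 1 5 8 3 6 7))^(-1)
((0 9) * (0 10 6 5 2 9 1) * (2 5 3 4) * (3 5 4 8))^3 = ((0 1)(2 9 10 6 5 4)(3 8))^3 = (0 1)(2 6)(3 8)(4 10)(5 9)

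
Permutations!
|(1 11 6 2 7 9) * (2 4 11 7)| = |(1 7 9)(4 11 6)| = 3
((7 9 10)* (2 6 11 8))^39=((2 6 11 8)(7 9 10))^39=(2 8 11 6)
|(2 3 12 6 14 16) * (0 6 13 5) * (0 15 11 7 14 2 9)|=13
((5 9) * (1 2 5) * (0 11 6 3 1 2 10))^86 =(0 6 1)(2 9 5)(3 10 11)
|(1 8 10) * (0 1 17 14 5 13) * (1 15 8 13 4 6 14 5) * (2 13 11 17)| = 42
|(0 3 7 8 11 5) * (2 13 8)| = 8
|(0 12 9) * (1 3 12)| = |(0 1 3 12 9)| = 5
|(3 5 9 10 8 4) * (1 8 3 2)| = |(1 8 4 2)(3 5 9 10)| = 4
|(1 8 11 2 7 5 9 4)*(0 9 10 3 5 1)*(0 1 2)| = |(0 9 4 1 8 11)(2 7)(3 5 10)| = 6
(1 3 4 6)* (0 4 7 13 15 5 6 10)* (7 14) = (0 4 10)(1 3 14 7 13 15 5 6) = [4, 3, 2, 14, 10, 6, 1, 13, 8, 9, 0, 11, 12, 15, 7, 5]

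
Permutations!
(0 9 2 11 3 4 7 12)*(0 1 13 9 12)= [12, 13, 11, 4, 7, 5, 6, 0, 8, 2, 10, 3, 1, 9]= (0 12 1 13 9 2 11 3 4 7)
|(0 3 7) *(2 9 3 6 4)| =|(0 6 4 2 9 3 7)| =7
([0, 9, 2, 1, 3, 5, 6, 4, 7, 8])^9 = (1 7)(3 8)(4 9)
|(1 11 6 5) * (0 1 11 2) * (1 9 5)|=|(0 9 5 11 6 1 2)|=7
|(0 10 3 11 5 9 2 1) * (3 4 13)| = 10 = |(0 10 4 13 3 11 5 9 2 1)|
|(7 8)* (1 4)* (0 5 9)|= 6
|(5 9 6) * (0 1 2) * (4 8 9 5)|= |(0 1 2)(4 8 9 6)|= 12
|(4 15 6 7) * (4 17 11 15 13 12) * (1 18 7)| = |(1 18 7 17 11 15 6)(4 13 12)| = 21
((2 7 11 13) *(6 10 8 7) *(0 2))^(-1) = (0 13 11 7 8 10 6 2)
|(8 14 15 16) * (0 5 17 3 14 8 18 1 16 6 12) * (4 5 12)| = 42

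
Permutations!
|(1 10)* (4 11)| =|(1 10)(4 11)| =2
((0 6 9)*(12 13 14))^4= ((0 6 9)(12 13 14))^4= (0 6 9)(12 13 14)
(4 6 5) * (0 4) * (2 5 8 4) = (0 2 5)(4 6 8) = [2, 1, 5, 3, 6, 0, 8, 7, 4]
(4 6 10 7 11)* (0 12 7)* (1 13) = [12, 13, 2, 3, 6, 5, 10, 11, 8, 9, 0, 4, 7, 1] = (0 12 7 11 4 6 10)(1 13)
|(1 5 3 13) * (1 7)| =5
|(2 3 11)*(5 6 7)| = 3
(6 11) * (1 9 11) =(1 9 11 6) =[0, 9, 2, 3, 4, 5, 1, 7, 8, 11, 10, 6]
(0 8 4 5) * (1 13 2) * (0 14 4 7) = (0 8 7)(1 13 2)(4 5 14) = [8, 13, 1, 3, 5, 14, 6, 0, 7, 9, 10, 11, 12, 2, 4]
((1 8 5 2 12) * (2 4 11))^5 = (1 2 4 8 12 11 5)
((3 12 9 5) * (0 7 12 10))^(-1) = ((0 7 12 9 5 3 10))^(-1) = (0 10 3 5 9 12 7)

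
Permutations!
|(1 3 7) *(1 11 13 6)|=|(1 3 7 11 13 6)|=6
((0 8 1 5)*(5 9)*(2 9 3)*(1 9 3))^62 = (0 9)(5 8)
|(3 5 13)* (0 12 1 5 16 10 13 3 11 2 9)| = 11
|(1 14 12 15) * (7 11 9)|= 12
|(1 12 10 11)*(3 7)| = 4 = |(1 12 10 11)(3 7)|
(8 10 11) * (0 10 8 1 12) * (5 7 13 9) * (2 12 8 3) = (0 10 11 1 8 3 2 12)(5 7 13 9) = [10, 8, 12, 2, 4, 7, 6, 13, 3, 5, 11, 1, 0, 9]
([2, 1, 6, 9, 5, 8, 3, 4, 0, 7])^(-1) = [8, 1, 0, 6, 7, 4, 2, 9, 5, 3]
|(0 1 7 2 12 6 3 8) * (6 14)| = |(0 1 7 2 12 14 6 3 8)| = 9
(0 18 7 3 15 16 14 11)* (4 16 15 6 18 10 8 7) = (0 10 8 7 3 6 18 4 16 14 11) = [10, 1, 2, 6, 16, 5, 18, 3, 7, 9, 8, 0, 12, 13, 11, 15, 14, 17, 4]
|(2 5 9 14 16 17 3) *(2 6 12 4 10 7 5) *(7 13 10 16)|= |(3 6 12 4 16 17)(5 9 14 7)(10 13)|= 12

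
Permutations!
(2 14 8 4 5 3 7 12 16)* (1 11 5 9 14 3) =(1 11 5)(2 3 7 12 16)(4 9 14 8) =[0, 11, 3, 7, 9, 1, 6, 12, 4, 14, 10, 5, 16, 13, 8, 15, 2]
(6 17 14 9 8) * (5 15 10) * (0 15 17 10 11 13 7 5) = [15, 1, 2, 3, 4, 17, 10, 5, 6, 8, 0, 13, 12, 7, 9, 11, 16, 14] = (0 15 11 13 7 5 17 14 9 8 6 10)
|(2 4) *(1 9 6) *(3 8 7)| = |(1 9 6)(2 4)(3 8 7)| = 6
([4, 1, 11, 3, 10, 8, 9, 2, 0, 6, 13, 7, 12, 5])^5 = (0 8 5 13 10 4)(2 7 11)(6 9)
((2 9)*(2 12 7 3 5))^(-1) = ((2 9 12 7 3 5))^(-1) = (2 5 3 7 12 9)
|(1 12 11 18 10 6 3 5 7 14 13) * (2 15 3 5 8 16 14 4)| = 16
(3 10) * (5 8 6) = (3 10)(5 8 6) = [0, 1, 2, 10, 4, 8, 5, 7, 6, 9, 3]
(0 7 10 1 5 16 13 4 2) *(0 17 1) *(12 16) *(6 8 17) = (0 7 10)(1 5 12 16 13 4 2 6 8 17) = [7, 5, 6, 3, 2, 12, 8, 10, 17, 9, 0, 11, 16, 4, 14, 15, 13, 1]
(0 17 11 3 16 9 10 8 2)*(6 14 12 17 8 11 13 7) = [8, 1, 0, 16, 4, 5, 14, 6, 2, 10, 11, 3, 17, 7, 12, 15, 9, 13] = (0 8 2)(3 16 9 10 11)(6 14 12 17 13 7)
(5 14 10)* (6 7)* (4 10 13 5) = [0, 1, 2, 3, 10, 14, 7, 6, 8, 9, 4, 11, 12, 5, 13] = (4 10)(5 14 13)(6 7)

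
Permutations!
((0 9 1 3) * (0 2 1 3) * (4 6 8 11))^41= (0 9 3 2 1)(4 6 8 11)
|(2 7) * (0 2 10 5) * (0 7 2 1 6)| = |(0 1 6)(5 7 10)| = 3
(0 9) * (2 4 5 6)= (0 9)(2 4 5 6)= [9, 1, 4, 3, 5, 6, 2, 7, 8, 0]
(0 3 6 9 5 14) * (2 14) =(0 3 6 9 5 2 14) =[3, 1, 14, 6, 4, 2, 9, 7, 8, 5, 10, 11, 12, 13, 0]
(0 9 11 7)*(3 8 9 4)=(0 4 3 8 9 11 7)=[4, 1, 2, 8, 3, 5, 6, 0, 9, 11, 10, 7]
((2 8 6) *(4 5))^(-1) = ((2 8 6)(4 5))^(-1) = (2 6 8)(4 5)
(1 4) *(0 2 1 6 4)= (0 2 1)(4 6)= [2, 0, 1, 3, 6, 5, 4]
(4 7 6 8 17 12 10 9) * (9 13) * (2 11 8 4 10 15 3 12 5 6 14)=[0, 1, 11, 12, 7, 6, 4, 14, 17, 10, 13, 8, 15, 9, 2, 3, 16, 5]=(2 11 8 17 5 6 4 7 14)(3 12 15)(9 10 13)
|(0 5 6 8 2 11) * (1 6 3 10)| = 9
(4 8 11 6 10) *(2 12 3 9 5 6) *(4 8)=(2 12 3 9 5 6 10 8 11)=[0, 1, 12, 9, 4, 6, 10, 7, 11, 5, 8, 2, 3]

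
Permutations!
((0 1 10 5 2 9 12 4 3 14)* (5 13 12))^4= (0 12)(1 4)(2 9 5)(3 10)(13 14)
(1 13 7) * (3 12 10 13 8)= (1 8 3 12 10 13 7)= [0, 8, 2, 12, 4, 5, 6, 1, 3, 9, 13, 11, 10, 7]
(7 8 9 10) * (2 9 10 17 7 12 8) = (2 9 17 7)(8 10 12) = [0, 1, 9, 3, 4, 5, 6, 2, 10, 17, 12, 11, 8, 13, 14, 15, 16, 7]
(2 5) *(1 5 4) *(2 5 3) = (5)(1 3 2 4) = [0, 3, 4, 2, 1, 5]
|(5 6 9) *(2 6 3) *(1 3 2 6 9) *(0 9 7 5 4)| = |(0 9 4)(1 3 6)(2 7 5)| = 3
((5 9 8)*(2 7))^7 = (2 7)(5 9 8)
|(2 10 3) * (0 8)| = 6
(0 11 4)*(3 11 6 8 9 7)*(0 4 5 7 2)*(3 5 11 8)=(11)(0 6 3 8 9 2)(5 7)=[6, 1, 0, 8, 4, 7, 3, 5, 9, 2, 10, 11]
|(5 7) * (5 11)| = 3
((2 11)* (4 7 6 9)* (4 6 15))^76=(4 7 15)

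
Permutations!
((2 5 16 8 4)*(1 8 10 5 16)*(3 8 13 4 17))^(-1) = ((1 13 4 2 16 10 5)(3 8 17))^(-1) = (1 5 10 16 2 4 13)(3 17 8)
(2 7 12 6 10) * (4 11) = (2 7 12 6 10)(4 11) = [0, 1, 7, 3, 11, 5, 10, 12, 8, 9, 2, 4, 6]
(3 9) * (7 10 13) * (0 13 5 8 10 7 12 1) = (0 13 12 1)(3 9)(5 8 10) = [13, 0, 2, 9, 4, 8, 6, 7, 10, 3, 5, 11, 1, 12]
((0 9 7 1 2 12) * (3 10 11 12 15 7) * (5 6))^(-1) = (0 12 11 10 3 9)(1 7 15 2)(5 6)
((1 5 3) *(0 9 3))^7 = (0 3 5 9 1)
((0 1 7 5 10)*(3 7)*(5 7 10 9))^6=(0 3)(1 10)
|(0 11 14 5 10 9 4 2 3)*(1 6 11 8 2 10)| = 60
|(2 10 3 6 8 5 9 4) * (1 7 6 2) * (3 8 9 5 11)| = 5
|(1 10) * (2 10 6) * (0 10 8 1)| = 4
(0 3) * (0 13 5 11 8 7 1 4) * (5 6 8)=[3, 4, 2, 13, 0, 11, 8, 1, 7, 9, 10, 5, 12, 6]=(0 3 13 6 8 7 1 4)(5 11)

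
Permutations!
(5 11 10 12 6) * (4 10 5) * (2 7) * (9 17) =[0, 1, 7, 3, 10, 11, 4, 2, 8, 17, 12, 5, 6, 13, 14, 15, 16, 9] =(2 7)(4 10 12 6)(5 11)(9 17)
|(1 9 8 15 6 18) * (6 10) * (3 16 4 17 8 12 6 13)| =|(1 9 12 6 18)(3 16 4 17 8 15 10 13)| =40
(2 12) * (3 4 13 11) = [0, 1, 12, 4, 13, 5, 6, 7, 8, 9, 10, 3, 2, 11] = (2 12)(3 4 13 11)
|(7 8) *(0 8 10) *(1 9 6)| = |(0 8 7 10)(1 9 6)| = 12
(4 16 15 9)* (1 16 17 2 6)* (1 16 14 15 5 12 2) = [0, 14, 6, 3, 17, 12, 16, 7, 8, 4, 10, 11, 2, 13, 15, 9, 5, 1] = (1 14 15 9 4 17)(2 6 16 5 12)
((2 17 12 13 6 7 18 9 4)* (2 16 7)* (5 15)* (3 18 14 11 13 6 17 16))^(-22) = (2 13 16 17 7 12 14 6 11)(3 9)(4 18) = ((2 16 7 14 11 13 17 12 6)(3 18 9 4)(5 15))^(-22)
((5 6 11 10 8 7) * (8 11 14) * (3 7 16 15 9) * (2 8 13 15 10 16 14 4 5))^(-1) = (2 7 3 9 15 13 14 8)(4 6 5)(10 16 11)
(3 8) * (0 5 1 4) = [5, 4, 2, 8, 0, 1, 6, 7, 3] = (0 5 1 4)(3 8)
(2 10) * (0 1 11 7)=[1, 11, 10, 3, 4, 5, 6, 0, 8, 9, 2, 7]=(0 1 11 7)(2 10)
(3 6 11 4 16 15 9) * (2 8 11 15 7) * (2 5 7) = (2 8 11 4 16)(3 6 15 9)(5 7) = [0, 1, 8, 6, 16, 7, 15, 5, 11, 3, 10, 4, 12, 13, 14, 9, 2]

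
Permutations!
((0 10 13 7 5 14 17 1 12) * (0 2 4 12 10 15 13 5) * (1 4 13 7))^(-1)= (0 7 15)(1 13 2 12 4 17 14 5 10)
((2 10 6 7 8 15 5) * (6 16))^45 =((2 10 16 6 7 8 15 5))^45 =(2 8 16 5 7 10 15 6)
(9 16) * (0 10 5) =[10, 1, 2, 3, 4, 0, 6, 7, 8, 16, 5, 11, 12, 13, 14, 15, 9] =(0 10 5)(9 16)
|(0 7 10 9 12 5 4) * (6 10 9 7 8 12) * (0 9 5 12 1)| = |(12)(0 8 1)(4 9 6 10 7 5)| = 6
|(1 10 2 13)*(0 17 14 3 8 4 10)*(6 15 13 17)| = 35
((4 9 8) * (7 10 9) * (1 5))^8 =(4 9 7 8 10)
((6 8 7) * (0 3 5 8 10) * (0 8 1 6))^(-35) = ((0 3 5 1 6 10 8 7))^(-35) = (0 10 5 7 6 3 8 1)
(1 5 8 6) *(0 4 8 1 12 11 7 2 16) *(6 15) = (0 4 8 15 6 12 11 7 2 16)(1 5) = [4, 5, 16, 3, 8, 1, 12, 2, 15, 9, 10, 7, 11, 13, 14, 6, 0]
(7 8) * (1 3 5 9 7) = (1 3 5 9 7 8) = [0, 3, 2, 5, 4, 9, 6, 8, 1, 7]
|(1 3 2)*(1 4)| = 4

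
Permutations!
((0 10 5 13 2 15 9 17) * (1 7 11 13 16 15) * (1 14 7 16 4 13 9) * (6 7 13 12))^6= (0 7 5 9 12)(4 17 6 10 11)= ((0 10 5 4 12 6 7 11 9 17)(1 16 15)(2 14 13))^6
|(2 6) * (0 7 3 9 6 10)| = 7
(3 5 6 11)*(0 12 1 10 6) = (0 12 1 10 6 11 3 5) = [12, 10, 2, 5, 4, 0, 11, 7, 8, 9, 6, 3, 1]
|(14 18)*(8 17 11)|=6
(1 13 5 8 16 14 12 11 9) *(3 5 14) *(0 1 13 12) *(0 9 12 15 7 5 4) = [1, 15, 2, 4, 0, 8, 6, 5, 16, 13, 10, 12, 11, 14, 9, 7, 3] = (0 1 15 7 5 8 16 3 4)(9 13 14)(11 12)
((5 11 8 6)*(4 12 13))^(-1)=(4 13 12)(5 6 8 11)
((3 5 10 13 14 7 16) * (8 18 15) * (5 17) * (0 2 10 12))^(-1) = ((0 2 10 13 14 7 16 3 17 5 12)(8 18 15))^(-1) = (0 12 5 17 3 16 7 14 13 10 2)(8 15 18)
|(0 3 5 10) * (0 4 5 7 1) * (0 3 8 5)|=15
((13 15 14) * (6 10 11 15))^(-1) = ((6 10 11 15 14 13))^(-1) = (6 13 14 15 11 10)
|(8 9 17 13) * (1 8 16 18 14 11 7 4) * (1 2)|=|(1 8 9 17 13 16 18 14 11 7 4 2)|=12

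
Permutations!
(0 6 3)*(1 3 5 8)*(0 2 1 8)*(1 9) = [6, 3, 9, 2, 4, 0, 5, 7, 8, 1] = (0 6 5)(1 3 2 9)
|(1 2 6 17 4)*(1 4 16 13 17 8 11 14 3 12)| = 24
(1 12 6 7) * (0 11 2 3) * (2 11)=(0 2 3)(1 12 6 7)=[2, 12, 3, 0, 4, 5, 7, 1, 8, 9, 10, 11, 6]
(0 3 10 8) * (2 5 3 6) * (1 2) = (0 6 1 2 5 3 10 8) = [6, 2, 5, 10, 4, 3, 1, 7, 0, 9, 8]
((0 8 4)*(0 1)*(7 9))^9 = (0 8 4 1)(7 9)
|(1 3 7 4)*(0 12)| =4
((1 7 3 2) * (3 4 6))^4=(1 3 4)(2 6 7)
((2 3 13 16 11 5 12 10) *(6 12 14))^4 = ((2 3 13 16 11 5 14 6 12 10))^4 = (2 11 12 13 14)(3 5 10 16 6)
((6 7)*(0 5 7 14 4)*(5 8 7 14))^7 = (14)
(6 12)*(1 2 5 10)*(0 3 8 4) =(0 3 8 4)(1 2 5 10)(6 12) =[3, 2, 5, 8, 0, 10, 12, 7, 4, 9, 1, 11, 6]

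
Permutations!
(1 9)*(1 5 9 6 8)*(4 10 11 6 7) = (1 7 4 10 11 6 8)(5 9) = [0, 7, 2, 3, 10, 9, 8, 4, 1, 5, 11, 6]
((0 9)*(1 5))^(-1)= ((0 9)(1 5))^(-1)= (0 9)(1 5)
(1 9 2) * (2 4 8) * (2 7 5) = [0, 9, 1, 3, 8, 2, 6, 5, 7, 4] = (1 9 4 8 7 5 2)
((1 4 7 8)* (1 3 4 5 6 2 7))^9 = (1 5 6 2 7 8 3 4)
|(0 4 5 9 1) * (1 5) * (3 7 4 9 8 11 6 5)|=|(0 9 3 7 4 1)(5 8 11 6)|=12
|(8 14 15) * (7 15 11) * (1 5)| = 10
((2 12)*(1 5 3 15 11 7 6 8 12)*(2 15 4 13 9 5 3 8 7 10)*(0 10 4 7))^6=((0 10 2 1 3 7 6)(4 13 9 5 8 12 15 11))^6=(0 6 7 3 1 2 10)(4 15 8 9)(5 13 11 12)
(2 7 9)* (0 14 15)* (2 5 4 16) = (0 14 15)(2 7 9 5 4 16) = [14, 1, 7, 3, 16, 4, 6, 9, 8, 5, 10, 11, 12, 13, 15, 0, 2]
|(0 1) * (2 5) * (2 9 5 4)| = 2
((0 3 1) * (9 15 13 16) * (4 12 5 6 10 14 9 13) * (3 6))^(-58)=(16)(0 5 15 10 1 12 9 6 3 4 14)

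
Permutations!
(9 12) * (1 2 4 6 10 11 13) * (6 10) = (1 2 4 10 11 13)(9 12) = [0, 2, 4, 3, 10, 5, 6, 7, 8, 12, 11, 13, 9, 1]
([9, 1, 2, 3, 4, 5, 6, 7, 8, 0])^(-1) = [9, 1, 2, 3, 4, 5, 6, 7, 8, 0]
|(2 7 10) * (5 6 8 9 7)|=7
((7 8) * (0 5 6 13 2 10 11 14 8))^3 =(0 13 11 7 6 10 8 5 2 14)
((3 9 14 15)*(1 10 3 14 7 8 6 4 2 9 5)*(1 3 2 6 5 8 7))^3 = (1 9 2 10)(4 6)(14 15)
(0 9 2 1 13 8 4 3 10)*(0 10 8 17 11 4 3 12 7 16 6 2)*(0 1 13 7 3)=[9, 7, 13, 8, 12, 5, 2, 16, 0, 1, 10, 4, 3, 17, 14, 15, 6, 11]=(0 9 1 7 16 6 2 13 17 11 4 12 3 8)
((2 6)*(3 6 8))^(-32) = (8)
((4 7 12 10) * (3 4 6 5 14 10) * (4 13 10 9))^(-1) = ((3 13 10 6 5 14 9 4 7 12))^(-1) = (3 12 7 4 9 14 5 6 10 13)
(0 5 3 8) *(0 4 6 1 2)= (0 5 3 8 4 6 1 2)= [5, 2, 0, 8, 6, 3, 1, 7, 4]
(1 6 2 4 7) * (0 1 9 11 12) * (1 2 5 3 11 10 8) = [2, 6, 4, 11, 7, 3, 5, 9, 1, 10, 8, 12, 0] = (0 2 4 7 9 10 8 1 6 5 3 11 12)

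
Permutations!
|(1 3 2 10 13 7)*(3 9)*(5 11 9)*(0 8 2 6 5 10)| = |(0 8 2)(1 10 13 7)(3 6 5 11 9)| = 60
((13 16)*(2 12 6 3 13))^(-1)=((2 12 6 3 13 16))^(-1)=(2 16 13 3 6 12)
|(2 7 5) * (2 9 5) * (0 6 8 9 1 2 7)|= |(0 6 8 9 5 1 2)|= 7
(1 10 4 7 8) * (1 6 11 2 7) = (1 10 4)(2 7 8 6 11) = [0, 10, 7, 3, 1, 5, 11, 8, 6, 9, 4, 2]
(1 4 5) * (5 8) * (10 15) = [0, 4, 2, 3, 8, 1, 6, 7, 5, 9, 15, 11, 12, 13, 14, 10] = (1 4 8 5)(10 15)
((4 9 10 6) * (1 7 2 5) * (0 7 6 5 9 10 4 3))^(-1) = (0 3 6 1 5 10 4 9 2 7) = ((0 7 2 9 4 10 5 1 6 3))^(-1)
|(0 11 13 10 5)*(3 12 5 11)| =12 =|(0 3 12 5)(10 11 13)|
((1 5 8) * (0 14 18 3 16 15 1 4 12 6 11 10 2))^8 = ((0 14 18 3 16 15 1 5 8 4 12 6 11 10 2))^8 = (0 8 14 4 18 12 3 6 16 11 15 10 1 2 5)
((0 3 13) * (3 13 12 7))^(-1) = (0 13)(3 7 12)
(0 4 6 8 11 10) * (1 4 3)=(0 3 1 4 6 8 11 10)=[3, 4, 2, 1, 6, 5, 8, 7, 11, 9, 0, 10]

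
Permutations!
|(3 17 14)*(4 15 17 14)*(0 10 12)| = 6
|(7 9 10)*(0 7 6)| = |(0 7 9 10 6)| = 5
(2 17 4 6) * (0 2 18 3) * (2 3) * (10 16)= (0 3)(2 17 4 6 18)(10 16)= [3, 1, 17, 0, 6, 5, 18, 7, 8, 9, 16, 11, 12, 13, 14, 15, 10, 4, 2]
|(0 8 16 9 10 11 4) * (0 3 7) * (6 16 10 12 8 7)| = |(0 7)(3 6 16 9 12 8 10 11 4)| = 18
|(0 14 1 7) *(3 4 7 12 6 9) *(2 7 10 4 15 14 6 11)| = |(0 6 9 3 15 14 1 12 11 2 7)(4 10)| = 22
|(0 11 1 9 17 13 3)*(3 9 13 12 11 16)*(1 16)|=9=|(0 1 13 9 17 12 11 16 3)|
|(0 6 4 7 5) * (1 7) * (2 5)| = |(0 6 4 1 7 2 5)| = 7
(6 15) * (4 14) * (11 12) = (4 14)(6 15)(11 12) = [0, 1, 2, 3, 14, 5, 15, 7, 8, 9, 10, 12, 11, 13, 4, 6]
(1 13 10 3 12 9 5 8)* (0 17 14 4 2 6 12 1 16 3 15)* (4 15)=[17, 13, 6, 1, 2, 8, 12, 7, 16, 5, 4, 11, 9, 10, 15, 0, 3, 14]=(0 17 14 15)(1 13 10 4 2 6 12 9 5 8 16 3)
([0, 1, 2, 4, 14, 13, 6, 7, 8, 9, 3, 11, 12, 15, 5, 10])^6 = (3 10 15 13 5 14 4)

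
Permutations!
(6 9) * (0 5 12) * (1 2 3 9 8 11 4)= (0 5 12)(1 2 3 9 6 8 11 4)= [5, 2, 3, 9, 1, 12, 8, 7, 11, 6, 10, 4, 0]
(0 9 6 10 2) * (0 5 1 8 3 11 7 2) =(0 9 6 10)(1 8 3 11 7 2 5) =[9, 8, 5, 11, 4, 1, 10, 2, 3, 6, 0, 7]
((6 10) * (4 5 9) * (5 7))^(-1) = (4 9 5 7)(6 10)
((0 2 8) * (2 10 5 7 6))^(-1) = (0 8 2 6 7 5 10)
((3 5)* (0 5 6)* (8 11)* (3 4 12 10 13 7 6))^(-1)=((0 5 4 12 10 13 7 6)(8 11))^(-1)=(0 6 7 13 10 12 4 5)(8 11)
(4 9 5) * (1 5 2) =(1 5 4 9 2) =[0, 5, 1, 3, 9, 4, 6, 7, 8, 2]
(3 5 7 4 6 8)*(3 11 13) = (3 5 7 4 6 8 11 13) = [0, 1, 2, 5, 6, 7, 8, 4, 11, 9, 10, 13, 12, 3]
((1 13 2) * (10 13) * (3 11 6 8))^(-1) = (1 2 13 10)(3 8 6 11) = ((1 10 13 2)(3 11 6 8))^(-1)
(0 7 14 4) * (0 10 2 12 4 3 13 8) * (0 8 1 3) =(0 7 14)(1 3 13)(2 12 4 10) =[7, 3, 12, 13, 10, 5, 6, 14, 8, 9, 2, 11, 4, 1, 0]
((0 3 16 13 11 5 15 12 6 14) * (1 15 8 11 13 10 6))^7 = (0 3 16 10 6 14)(1 15 12)(5 8 11)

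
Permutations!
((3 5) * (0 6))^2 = (6)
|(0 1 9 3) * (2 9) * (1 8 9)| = |(0 8 9 3)(1 2)| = 4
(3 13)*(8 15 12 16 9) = (3 13)(8 15 12 16 9) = [0, 1, 2, 13, 4, 5, 6, 7, 15, 8, 10, 11, 16, 3, 14, 12, 9]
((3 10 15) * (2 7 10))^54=(2 3 15 10 7)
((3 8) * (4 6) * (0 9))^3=(0 9)(3 8)(4 6)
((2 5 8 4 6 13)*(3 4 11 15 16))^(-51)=((2 5 8 11 15 16 3 4 6 13))^(-51)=(2 13 6 4 3 16 15 11 8 5)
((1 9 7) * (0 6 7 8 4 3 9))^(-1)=((0 6 7 1)(3 9 8 4))^(-1)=(0 1 7 6)(3 4 8 9)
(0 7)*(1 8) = (0 7)(1 8) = [7, 8, 2, 3, 4, 5, 6, 0, 1]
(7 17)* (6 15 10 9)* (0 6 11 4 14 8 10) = [6, 1, 2, 3, 14, 5, 15, 17, 10, 11, 9, 4, 12, 13, 8, 0, 16, 7] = (0 6 15)(4 14 8 10 9 11)(7 17)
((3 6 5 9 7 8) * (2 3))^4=((2 3 6 5 9 7 8))^4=(2 9 3 7 6 8 5)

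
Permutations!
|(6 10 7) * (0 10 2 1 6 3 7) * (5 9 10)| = 12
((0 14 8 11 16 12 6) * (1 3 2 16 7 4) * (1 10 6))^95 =(16)(0 6 10 4 7 11 8 14)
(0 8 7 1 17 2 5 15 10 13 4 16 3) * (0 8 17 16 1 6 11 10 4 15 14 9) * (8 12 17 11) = (0 11 10 13 15 4 1 16 3 12 17 2 5 14 9)(6 8 7) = [11, 16, 5, 12, 1, 14, 8, 6, 7, 0, 13, 10, 17, 15, 9, 4, 3, 2]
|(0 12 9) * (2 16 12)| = |(0 2 16 12 9)| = 5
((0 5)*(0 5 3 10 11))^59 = (0 11 10 3)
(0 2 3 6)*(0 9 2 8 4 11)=(0 8 4 11)(2 3 6 9)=[8, 1, 3, 6, 11, 5, 9, 7, 4, 2, 10, 0]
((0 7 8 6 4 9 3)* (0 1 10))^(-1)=((0 7 8 6 4 9 3 1 10))^(-1)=(0 10 1 3 9 4 6 8 7)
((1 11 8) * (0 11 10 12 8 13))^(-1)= (0 13 11)(1 8 12 10)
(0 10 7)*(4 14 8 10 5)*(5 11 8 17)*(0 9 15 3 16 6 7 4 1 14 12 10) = (0 11 8)(1 14 17 5)(3 16 6 7 9 15)(4 12 10) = [11, 14, 2, 16, 12, 1, 7, 9, 0, 15, 4, 8, 10, 13, 17, 3, 6, 5]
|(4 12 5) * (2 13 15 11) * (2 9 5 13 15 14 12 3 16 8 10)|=30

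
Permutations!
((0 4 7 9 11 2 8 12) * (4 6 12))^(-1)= (0 12 6)(2 11 9 7 4 8)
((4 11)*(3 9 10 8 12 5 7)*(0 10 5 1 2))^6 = ((0 10 8 12 1 2)(3 9 5 7)(4 11))^6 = (12)(3 5)(7 9)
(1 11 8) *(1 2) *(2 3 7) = (1 11 8 3 7 2) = [0, 11, 1, 7, 4, 5, 6, 2, 3, 9, 10, 8]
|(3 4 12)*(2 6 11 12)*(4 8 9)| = |(2 6 11 12 3 8 9 4)| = 8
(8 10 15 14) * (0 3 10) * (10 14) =(0 3 14 8)(10 15) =[3, 1, 2, 14, 4, 5, 6, 7, 0, 9, 15, 11, 12, 13, 8, 10]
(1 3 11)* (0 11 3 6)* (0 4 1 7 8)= (0 11 7 8)(1 6 4)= [11, 6, 2, 3, 1, 5, 4, 8, 0, 9, 10, 7]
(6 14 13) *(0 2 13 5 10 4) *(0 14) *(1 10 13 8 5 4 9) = (0 2 8 5 13 6)(1 10 9)(4 14) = [2, 10, 8, 3, 14, 13, 0, 7, 5, 1, 9, 11, 12, 6, 4]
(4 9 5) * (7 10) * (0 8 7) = [8, 1, 2, 3, 9, 4, 6, 10, 7, 5, 0] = (0 8 7 10)(4 9 5)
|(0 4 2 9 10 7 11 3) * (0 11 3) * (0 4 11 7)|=|(0 11 4 2 9 10)(3 7)|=6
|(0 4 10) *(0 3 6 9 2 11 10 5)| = 6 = |(0 4 5)(2 11 10 3 6 9)|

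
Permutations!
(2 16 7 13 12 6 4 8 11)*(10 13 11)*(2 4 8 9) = (2 16 7 11 4 9)(6 8 10 13 12) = [0, 1, 16, 3, 9, 5, 8, 11, 10, 2, 13, 4, 6, 12, 14, 15, 7]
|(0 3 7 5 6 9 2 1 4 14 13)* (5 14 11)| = 35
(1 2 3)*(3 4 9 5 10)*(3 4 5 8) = (1 2 5 10 4 9 8 3) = [0, 2, 5, 1, 9, 10, 6, 7, 3, 8, 4]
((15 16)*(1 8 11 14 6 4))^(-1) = (1 4 6 14 11 8)(15 16)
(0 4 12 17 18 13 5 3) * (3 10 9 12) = (0 4 3)(5 10 9 12 17 18 13) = [4, 1, 2, 0, 3, 10, 6, 7, 8, 12, 9, 11, 17, 5, 14, 15, 16, 18, 13]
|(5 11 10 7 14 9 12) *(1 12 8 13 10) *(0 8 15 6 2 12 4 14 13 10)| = |(0 8 10 7 13)(1 4 14 9 15 6 2 12 5 11)| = 10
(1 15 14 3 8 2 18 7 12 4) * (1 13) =(1 15 14 3 8 2 18 7 12 4 13) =[0, 15, 18, 8, 13, 5, 6, 12, 2, 9, 10, 11, 4, 1, 3, 14, 16, 17, 7]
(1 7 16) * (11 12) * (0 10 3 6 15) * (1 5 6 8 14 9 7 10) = (0 1 10 3 8 14 9 7 16 5 6 15)(11 12) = [1, 10, 2, 8, 4, 6, 15, 16, 14, 7, 3, 12, 11, 13, 9, 0, 5]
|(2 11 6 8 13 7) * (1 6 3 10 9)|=10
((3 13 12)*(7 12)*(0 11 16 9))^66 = ((0 11 16 9)(3 13 7 12))^66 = (0 16)(3 7)(9 11)(12 13)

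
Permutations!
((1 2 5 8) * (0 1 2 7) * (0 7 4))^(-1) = ((0 1 4)(2 5 8))^(-1) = (0 4 1)(2 8 5)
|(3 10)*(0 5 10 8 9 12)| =|(0 5 10 3 8 9 12)| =7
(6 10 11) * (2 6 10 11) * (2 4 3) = (2 6 11 10 4 3) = [0, 1, 6, 2, 3, 5, 11, 7, 8, 9, 4, 10]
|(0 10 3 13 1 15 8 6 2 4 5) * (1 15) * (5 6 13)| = |(0 10 3 5)(2 4 6)(8 13 15)| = 12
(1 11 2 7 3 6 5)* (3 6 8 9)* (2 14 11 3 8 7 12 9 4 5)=(1 3 7 6 2 12 9 8 4 5)(11 14)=[0, 3, 12, 7, 5, 1, 2, 6, 4, 8, 10, 14, 9, 13, 11]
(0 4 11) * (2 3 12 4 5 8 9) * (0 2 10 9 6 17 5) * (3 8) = (2 8 6 17 5 3 12 4 11)(9 10) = [0, 1, 8, 12, 11, 3, 17, 7, 6, 10, 9, 2, 4, 13, 14, 15, 16, 5]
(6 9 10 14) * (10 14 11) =(6 9 14)(10 11) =[0, 1, 2, 3, 4, 5, 9, 7, 8, 14, 11, 10, 12, 13, 6]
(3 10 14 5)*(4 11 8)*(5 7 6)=(3 10 14 7 6 5)(4 11 8)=[0, 1, 2, 10, 11, 3, 5, 6, 4, 9, 14, 8, 12, 13, 7]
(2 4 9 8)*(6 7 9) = (2 4 6 7 9 8) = [0, 1, 4, 3, 6, 5, 7, 9, 2, 8]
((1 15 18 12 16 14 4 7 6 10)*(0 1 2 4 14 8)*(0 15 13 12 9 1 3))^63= (0 3)(1 9 18 15 8 16 12 13)(2 6 4 10 7)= ((0 3)(1 13 12 16 8 15 18 9)(2 4 7 6 10))^63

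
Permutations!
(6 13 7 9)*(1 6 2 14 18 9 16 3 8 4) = (1 6 13 7 16 3 8 4)(2 14 18 9) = [0, 6, 14, 8, 1, 5, 13, 16, 4, 2, 10, 11, 12, 7, 18, 15, 3, 17, 9]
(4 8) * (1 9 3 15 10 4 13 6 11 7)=[0, 9, 2, 15, 8, 5, 11, 1, 13, 3, 4, 7, 12, 6, 14, 10]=(1 9 3 15 10 4 8 13 6 11 7)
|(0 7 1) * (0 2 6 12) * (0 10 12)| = 10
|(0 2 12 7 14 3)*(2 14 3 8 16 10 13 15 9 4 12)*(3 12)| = |(0 14 8 16 10 13 15 9 4 3)(7 12)| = 10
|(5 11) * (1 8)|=|(1 8)(5 11)|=2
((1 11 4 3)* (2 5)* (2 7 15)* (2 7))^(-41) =(1 3 4 11)(2 5)(7 15)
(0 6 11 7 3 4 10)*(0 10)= (0 6 11 7 3 4)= [6, 1, 2, 4, 0, 5, 11, 3, 8, 9, 10, 7]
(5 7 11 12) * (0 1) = (0 1)(5 7 11 12) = [1, 0, 2, 3, 4, 7, 6, 11, 8, 9, 10, 12, 5]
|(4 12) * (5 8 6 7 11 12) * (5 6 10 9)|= |(4 6 7 11 12)(5 8 10 9)|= 20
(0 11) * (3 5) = (0 11)(3 5) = [11, 1, 2, 5, 4, 3, 6, 7, 8, 9, 10, 0]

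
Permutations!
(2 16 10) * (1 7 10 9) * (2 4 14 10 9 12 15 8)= (1 7 9)(2 16 12 15 8)(4 14 10)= [0, 7, 16, 3, 14, 5, 6, 9, 2, 1, 4, 11, 15, 13, 10, 8, 12]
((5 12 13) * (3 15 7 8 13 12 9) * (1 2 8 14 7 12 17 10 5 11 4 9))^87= (1 12 4 2 17 9 8 10 3 13 5 15 11)(7 14)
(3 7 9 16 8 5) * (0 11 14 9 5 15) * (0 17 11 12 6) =(0 12 6)(3 7 5)(8 15 17 11 14 9 16) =[12, 1, 2, 7, 4, 3, 0, 5, 15, 16, 10, 14, 6, 13, 9, 17, 8, 11]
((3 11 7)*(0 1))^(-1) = ((0 1)(3 11 7))^(-1) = (0 1)(3 7 11)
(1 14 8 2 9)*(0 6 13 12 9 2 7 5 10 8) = [6, 14, 2, 3, 4, 10, 13, 5, 7, 1, 8, 11, 9, 12, 0] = (0 6 13 12 9 1 14)(5 10 8 7)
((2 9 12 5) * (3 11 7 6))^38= ((2 9 12 5)(3 11 7 6))^38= (2 12)(3 7)(5 9)(6 11)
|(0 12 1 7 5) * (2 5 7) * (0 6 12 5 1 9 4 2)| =8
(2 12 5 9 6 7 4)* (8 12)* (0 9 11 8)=(0 9 6 7 4 2)(5 11 8 12)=[9, 1, 0, 3, 2, 11, 7, 4, 12, 6, 10, 8, 5]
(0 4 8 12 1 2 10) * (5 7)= (0 4 8 12 1 2 10)(5 7)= [4, 2, 10, 3, 8, 7, 6, 5, 12, 9, 0, 11, 1]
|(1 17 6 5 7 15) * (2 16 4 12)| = |(1 17 6 5 7 15)(2 16 4 12)| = 12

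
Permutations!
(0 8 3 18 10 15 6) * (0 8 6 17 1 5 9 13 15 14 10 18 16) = [6, 5, 2, 16, 4, 9, 8, 7, 3, 13, 14, 11, 12, 15, 10, 17, 0, 1, 18] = (18)(0 6 8 3 16)(1 5 9 13 15 17)(10 14)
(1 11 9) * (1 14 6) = [0, 11, 2, 3, 4, 5, 1, 7, 8, 14, 10, 9, 12, 13, 6] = (1 11 9 14 6)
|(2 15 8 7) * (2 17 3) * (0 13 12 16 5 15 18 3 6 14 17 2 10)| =12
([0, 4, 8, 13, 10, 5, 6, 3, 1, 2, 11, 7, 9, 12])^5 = [0, 3, 11, 8, 13, 5, 6, 2, 7, 10, 12, 9, 4, 1]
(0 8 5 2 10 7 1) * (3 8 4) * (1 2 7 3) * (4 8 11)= (0 8 5 7 2 10 3 11 4 1)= [8, 0, 10, 11, 1, 7, 6, 2, 5, 9, 3, 4]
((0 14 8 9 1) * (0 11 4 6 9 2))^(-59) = (0 14 8 2)(1 11 4 6 9)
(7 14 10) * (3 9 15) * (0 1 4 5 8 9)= (0 1 4 5 8 9 15 3)(7 14 10)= [1, 4, 2, 0, 5, 8, 6, 14, 9, 15, 7, 11, 12, 13, 10, 3]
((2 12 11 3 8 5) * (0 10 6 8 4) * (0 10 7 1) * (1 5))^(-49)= ((0 7 5 2 12 11 3 4 10 6 8 1))^(-49)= (0 1 8 6 10 4 3 11 12 2 5 7)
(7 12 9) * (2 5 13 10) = (2 5 13 10)(7 12 9) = [0, 1, 5, 3, 4, 13, 6, 12, 8, 7, 2, 11, 9, 10]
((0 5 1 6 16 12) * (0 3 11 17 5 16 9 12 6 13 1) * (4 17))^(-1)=(0 5 17 4 11 3 12 9 6 16)(1 13)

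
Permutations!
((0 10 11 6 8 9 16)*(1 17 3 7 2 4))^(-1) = ((0 10 11 6 8 9 16)(1 17 3 7 2 4))^(-1) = (0 16 9 8 6 11 10)(1 4 2 7 3 17)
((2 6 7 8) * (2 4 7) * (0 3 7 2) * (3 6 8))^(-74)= ((0 6)(2 8 4)(3 7))^(-74)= (2 8 4)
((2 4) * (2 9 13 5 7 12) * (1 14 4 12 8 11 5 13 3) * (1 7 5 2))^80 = (14)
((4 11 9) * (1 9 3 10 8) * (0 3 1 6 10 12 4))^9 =(0 12 11 9 3 4 1)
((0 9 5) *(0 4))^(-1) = (0 4 5 9)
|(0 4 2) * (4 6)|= 4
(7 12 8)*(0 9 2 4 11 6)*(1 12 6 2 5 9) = [1, 12, 4, 3, 11, 9, 0, 6, 7, 5, 10, 2, 8] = (0 1 12 8 7 6)(2 4 11)(5 9)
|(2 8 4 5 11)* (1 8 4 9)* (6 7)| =|(1 8 9)(2 4 5 11)(6 7)| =12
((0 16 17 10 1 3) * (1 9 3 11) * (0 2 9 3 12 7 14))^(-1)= (0 14 7 12 9 2 3 10 17 16)(1 11)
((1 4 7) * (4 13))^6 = ((1 13 4 7))^6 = (1 4)(7 13)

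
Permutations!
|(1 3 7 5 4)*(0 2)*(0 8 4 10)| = |(0 2 8 4 1 3 7 5 10)| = 9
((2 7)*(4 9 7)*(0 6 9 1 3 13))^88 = ((0 6 9 7 2 4 1 3 13))^88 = (0 3 4 7 6 13 1 2 9)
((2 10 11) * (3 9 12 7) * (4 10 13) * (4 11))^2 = ((2 13 11)(3 9 12 7)(4 10))^2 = (2 11 13)(3 12)(7 9)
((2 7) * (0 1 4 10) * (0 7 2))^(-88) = (0 4 7 1 10) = ((0 1 4 10 7))^(-88)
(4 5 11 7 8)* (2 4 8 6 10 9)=(2 4 5 11 7 6 10 9)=[0, 1, 4, 3, 5, 11, 10, 6, 8, 2, 9, 7]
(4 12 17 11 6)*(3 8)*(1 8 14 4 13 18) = (1 8 3 14 4 12 17 11 6 13 18) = [0, 8, 2, 14, 12, 5, 13, 7, 3, 9, 10, 6, 17, 18, 4, 15, 16, 11, 1]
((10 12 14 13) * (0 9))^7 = (0 9)(10 13 14 12)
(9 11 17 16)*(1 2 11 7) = (1 2 11 17 16 9 7) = [0, 2, 11, 3, 4, 5, 6, 1, 8, 7, 10, 17, 12, 13, 14, 15, 9, 16]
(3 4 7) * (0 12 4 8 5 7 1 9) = (0 12 4 1 9)(3 8 5 7) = [12, 9, 2, 8, 1, 7, 6, 3, 5, 0, 10, 11, 4]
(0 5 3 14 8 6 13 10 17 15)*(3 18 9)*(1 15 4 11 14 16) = (0 5 18 9 3 16 1 15)(4 11 14 8 6 13 10 17) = [5, 15, 2, 16, 11, 18, 13, 7, 6, 3, 17, 14, 12, 10, 8, 0, 1, 4, 9]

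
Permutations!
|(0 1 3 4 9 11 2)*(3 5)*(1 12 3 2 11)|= 8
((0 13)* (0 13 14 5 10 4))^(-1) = (0 4 10 5 14)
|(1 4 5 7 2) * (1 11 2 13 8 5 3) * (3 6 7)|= |(1 4 6 7 13 8 5 3)(2 11)|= 8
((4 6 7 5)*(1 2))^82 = (4 7)(5 6)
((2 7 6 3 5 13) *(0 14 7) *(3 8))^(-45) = ((0 14 7 6 8 3 5 13 2))^(-45) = (14)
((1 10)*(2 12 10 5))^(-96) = (1 10 12 2 5)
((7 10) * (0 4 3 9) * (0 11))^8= (0 9 4 11 3)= ((0 4 3 9 11)(7 10))^8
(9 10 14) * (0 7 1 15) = (0 7 1 15)(9 10 14) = [7, 15, 2, 3, 4, 5, 6, 1, 8, 10, 14, 11, 12, 13, 9, 0]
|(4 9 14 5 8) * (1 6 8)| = 7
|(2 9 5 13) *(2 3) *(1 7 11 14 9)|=9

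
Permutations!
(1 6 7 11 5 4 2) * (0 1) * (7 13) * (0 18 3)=(0 1 6 13 7 11 5 4 2 18 3)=[1, 6, 18, 0, 2, 4, 13, 11, 8, 9, 10, 5, 12, 7, 14, 15, 16, 17, 3]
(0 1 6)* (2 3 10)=(0 1 6)(2 3 10)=[1, 6, 3, 10, 4, 5, 0, 7, 8, 9, 2]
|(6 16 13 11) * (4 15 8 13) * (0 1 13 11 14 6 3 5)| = 12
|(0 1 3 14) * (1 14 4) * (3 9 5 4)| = 4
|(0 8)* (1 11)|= 2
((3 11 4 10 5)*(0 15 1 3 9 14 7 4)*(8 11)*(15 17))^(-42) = ((0 17 15 1 3 8 11)(4 10 5 9 14 7))^(-42) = (17)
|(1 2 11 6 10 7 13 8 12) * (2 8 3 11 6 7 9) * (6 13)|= 24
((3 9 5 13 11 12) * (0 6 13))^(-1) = (0 5 9 3 12 11 13 6)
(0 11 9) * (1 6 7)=(0 11 9)(1 6 7)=[11, 6, 2, 3, 4, 5, 7, 1, 8, 0, 10, 9]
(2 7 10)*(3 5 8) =(2 7 10)(3 5 8) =[0, 1, 7, 5, 4, 8, 6, 10, 3, 9, 2]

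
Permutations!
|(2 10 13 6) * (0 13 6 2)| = 5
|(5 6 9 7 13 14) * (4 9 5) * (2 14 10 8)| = |(2 14 4 9 7 13 10 8)(5 6)| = 8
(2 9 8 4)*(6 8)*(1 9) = (1 9 6 8 4 2) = [0, 9, 1, 3, 2, 5, 8, 7, 4, 6]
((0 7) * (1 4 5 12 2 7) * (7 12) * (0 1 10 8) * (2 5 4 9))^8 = ((0 10 8)(1 9 2 12 5 7))^8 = (0 8 10)(1 2 5)(7 9 12)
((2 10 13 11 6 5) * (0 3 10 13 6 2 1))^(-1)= ((0 3 10 6 5 1)(2 13 11))^(-1)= (0 1 5 6 10 3)(2 11 13)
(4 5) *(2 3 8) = (2 3 8)(4 5) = [0, 1, 3, 8, 5, 4, 6, 7, 2]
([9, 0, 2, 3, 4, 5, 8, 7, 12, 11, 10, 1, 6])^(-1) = (0 1 11 9)(6 12 8)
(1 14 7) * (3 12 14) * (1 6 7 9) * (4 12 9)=(1 3 9)(4 12 14)(6 7)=[0, 3, 2, 9, 12, 5, 7, 6, 8, 1, 10, 11, 14, 13, 4]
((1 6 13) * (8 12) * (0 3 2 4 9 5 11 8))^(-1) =(0 12 8 11 5 9 4 2 3)(1 13 6)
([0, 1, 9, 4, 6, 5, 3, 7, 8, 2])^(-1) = (2 9)(3 6 4)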